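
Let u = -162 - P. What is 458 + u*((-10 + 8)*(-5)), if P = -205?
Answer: 888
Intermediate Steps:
u = 43 (u = -162 - 1*(-205) = -162 + 205 = 43)
458 + u*((-10 + 8)*(-5)) = 458 + 43*((-10 + 8)*(-5)) = 458 + 43*(-2*(-5)) = 458 + 43*10 = 458 + 430 = 888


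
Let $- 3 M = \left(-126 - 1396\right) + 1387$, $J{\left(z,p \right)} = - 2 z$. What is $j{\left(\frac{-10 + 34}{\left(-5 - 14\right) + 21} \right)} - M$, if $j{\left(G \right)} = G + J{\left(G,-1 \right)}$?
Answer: $-57$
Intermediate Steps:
$j{\left(G \right)} = - G$ ($j{\left(G \right)} = G - 2 G = - G$)
$M = 45$ ($M = - \frac{\left(-126 - 1396\right) + 1387}{3} = - \frac{-1522 + 1387}{3} = \left(- \frac{1}{3}\right) \left(-135\right) = 45$)
$j{\left(\frac{-10 + 34}{\left(-5 - 14\right) + 21} \right)} - M = - \frac{-10 + 34}{\left(-5 - 14\right) + 21} - 45 = - \frac{24}{-19 + 21} - 45 = - \frac{24}{2} - 45 = \left(-1\right) 12 - 45 = -12 - 45 = -57$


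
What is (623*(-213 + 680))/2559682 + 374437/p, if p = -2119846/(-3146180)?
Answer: 1507712135873952603/2713065824486 ≈ 5.5572e+5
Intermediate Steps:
p = 1059923/1573090 (p = -2119846*(-1/3146180) = 1059923/1573090 ≈ 0.67378)
(623*(-213 + 680))/2559682 + 374437/p = (623*(-213 + 680))/2559682 + 374437/(1059923/1573090) = (623*467)*(1/2559682) + 374437*(1573090/1059923) = 290941*(1/2559682) + 589023100330/1059923 = 290941/2559682 + 589023100330/1059923 = 1507712135873952603/2713065824486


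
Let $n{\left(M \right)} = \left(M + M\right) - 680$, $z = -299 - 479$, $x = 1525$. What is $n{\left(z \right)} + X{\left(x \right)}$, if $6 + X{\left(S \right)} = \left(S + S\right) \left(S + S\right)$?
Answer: $9300258$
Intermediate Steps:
$X{\left(S \right)} = -6 + 4 S^{2}$ ($X{\left(S \right)} = -6 + \left(S + S\right) \left(S + S\right) = -6 + 2 S 2 S = -6 + 4 S^{2}$)
$z = -778$ ($z = -299 - 479 = -778$)
$n{\left(M \right)} = -680 + 2 M$ ($n{\left(M \right)} = 2 M - 680 = -680 + 2 M$)
$n{\left(z \right)} + X{\left(x \right)} = \left(-680 + 2 \left(-778\right)\right) - \left(6 - 4 \cdot 1525^{2}\right) = \left(-680 - 1556\right) + \left(-6 + 4 \cdot 2325625\right) = -2236 + \left(-6 + 9302500\right) = -2236 + 9302494 = 9300258$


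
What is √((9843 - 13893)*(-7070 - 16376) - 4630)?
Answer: √94951670 ≈ 9744.3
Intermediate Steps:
√((9843 - 13893)*(-7070 - 16376) - 4630) = √(-4050*(-23446) - 4630) = √(94956300 - 4630) = √94951670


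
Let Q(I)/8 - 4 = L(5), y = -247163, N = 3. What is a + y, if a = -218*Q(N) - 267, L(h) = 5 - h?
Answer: -254406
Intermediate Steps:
Q(I) = 32 (Q(I) = 32 + 8*(5 - 1*5) = 32 + 8*(5 - 5) = 32 + 8*0 = 32 + 0 = 32)
a = -7243 (a = -218*32 - 267 = -6976 - 267 = -7243)
a + y = -7243 - 247163 = -254406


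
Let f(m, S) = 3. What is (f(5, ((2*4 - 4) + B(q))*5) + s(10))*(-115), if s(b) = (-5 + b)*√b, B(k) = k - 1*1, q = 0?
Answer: -345 - 575*√10 ≈ -2163.3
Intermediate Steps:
B(k) = -1 + k (B(k) = k - 1 = -1 + k)
s(b) = √b*(-5 + b)
(f(5, ((2*4 - 4) + B(q))*5) + s(10))*(-115) = (3 + √10*(-5 + 10))*(-115) = (3 + √10*5)*(-115) = (3 + 5*√10)*(-115) = -345 - 575*√10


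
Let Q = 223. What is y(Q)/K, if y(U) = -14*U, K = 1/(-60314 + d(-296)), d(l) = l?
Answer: 189224420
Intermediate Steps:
K = -1/60610 (K = 1/(-60314 - 296) = 1/(-60610) = -1/60610 ≈ -1.6499e-5)
y(Q)/K = (-14*223)/(-1/60610) = -3122*(-60610) = 189224420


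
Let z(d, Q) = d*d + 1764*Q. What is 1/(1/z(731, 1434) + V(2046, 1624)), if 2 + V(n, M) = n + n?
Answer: 3063937/12531502331 ≈ 0.00024450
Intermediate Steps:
z(d, Q) = d**2 + 1764*Q
V(n, M) = -2 + 2*n (V(n, M) = -2 + (n + n) = -2 + 2*n)
1/(1/z(731, 1434) + V(2046, 1624)) = 1/(1/(731**2 + 1764*1434) + (-2 + 2*2046)) = 1/(1/(534361 + 2529576) + (-2 + 4092)) = 1/(1/3063937 + 4090) = 1/(12531502331/3063937) = 3063937/12531502331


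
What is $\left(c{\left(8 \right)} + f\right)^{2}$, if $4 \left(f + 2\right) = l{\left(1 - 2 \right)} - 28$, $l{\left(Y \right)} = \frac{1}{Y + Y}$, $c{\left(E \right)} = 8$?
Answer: $\frac{81}{64} \approx 1.2656$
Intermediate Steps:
$l{\left(Y \right)} = \frac{1}{2 Y}$
$f = - \frac{73}{8}$ ($f = -2 + \frac{\frac{1}{2 \left(1 - 2\right)} - 28}{4} = -2 + \frac{\frac{1}{2 \left(-1\right)} - 28}{4} = -2 + \frac{\frac{1}{2} \left(-1\right) - 28}{4} = -2 + \frac{- \frac{1}{2} - 28}{4} = -2 + \frac{1}{4} \left(- \frac{57}{2}\right) = -2 - \frac{57}{8} = - \frac{73}{8} \approx -9.125$)
$\left(c{\left(8 \right)} + f\right)^{2} = \left(8 - \frac{73}{8}\right)^{2} = \left(- \frac{9}{8}\right)^{2} = \frac{81}{64}$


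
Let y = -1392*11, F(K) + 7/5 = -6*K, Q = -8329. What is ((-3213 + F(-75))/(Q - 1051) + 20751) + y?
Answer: 127551461/23450 ≈ 5439.3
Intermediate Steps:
F(K) = -7/5 - 6*K
y = -15312
((-3213 + F(-75))/(Q - 1051) + 20751) + y = ((-3213 + (-7/5 - 6*(-75)))/(-8329 - 1051) + 20751) - 15312 = ((-3213 + (-7/5 + 450))/(-9380) + 20751) - 15312 = ((-3213 + 2243/5)*(-1/9380) + 20751) - 15312 = (-13822/5*(-1/9380) + 20751) - 15312 = (6911/23450 + 20751) - 15312 = 486617861/23450 - 15312 = 127551461/23450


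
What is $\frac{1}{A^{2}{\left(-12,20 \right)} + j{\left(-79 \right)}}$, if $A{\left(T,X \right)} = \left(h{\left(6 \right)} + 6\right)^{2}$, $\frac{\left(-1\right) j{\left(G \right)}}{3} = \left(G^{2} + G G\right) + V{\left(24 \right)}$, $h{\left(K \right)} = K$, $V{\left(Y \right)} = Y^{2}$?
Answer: $- \frac{1}{18438} \approx -5.4236 \cdot 10^{-5}$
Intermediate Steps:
$j{\left(G \right)} = -1728 - 6 G^{2}$ ($j{\left(G \right)} = - 3 \left(\left(G^{2} + G G\right) + 24^{2}\right) = - 3 \left(\left(G^{2} + G^{2}\right) + 576\right) = - 3 \left(2 G^{2} + 576\right) = - 3 \left(576 + 2 G^{2}\right) = -1728 - 6 G^{2}$)
$A{\left(T,X \right)} = 144$ ($A{\left(T,X \right)} = \left(6 + 6\right)^{2} = 12^{2} = 144$)
$\frac{1}{A^{2}{\left(-12,20 \right)} + j{\left(-79 \right)}} = \frac{1}{144^{2} - \left(1728 + 6 \left(-79\right)^{2}\right)} = \frac{1}{20736 - 39174} = \frac{1}{-18438} = - \frac{1}{18438}$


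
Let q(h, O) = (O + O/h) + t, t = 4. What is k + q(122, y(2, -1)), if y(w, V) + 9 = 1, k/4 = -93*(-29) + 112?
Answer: 685148/61 ≈ 11232.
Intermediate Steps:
k = 11236 (k = 4*(-93*(-29) + 112) = 4*(2697 + 112) = 4*2809 = 11236)
y(w, V) = -8 (y(w, V) = -9 + 1 = -8)
q(h, O) = 4 + O + O/h (q(h, O) = (O + O/h) + 4 = 4 + O + O/h)
k + q(122, y(2, -1)) = 11236 + (4 - 8 - 8/122) = 11236 + (4 - 8 - 8*1/122) = 11236 + (4 - 8 - 4/61) = 11236 - 248/61 = 685148/61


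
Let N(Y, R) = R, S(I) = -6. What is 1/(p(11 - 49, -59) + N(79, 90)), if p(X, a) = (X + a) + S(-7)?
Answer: -1/13 ≈ -0.076923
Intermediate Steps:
p(X, a) = -6 + X + a (p(X, a) = (X + a) - 6 = -6 + X + a)
1/(p(11 - 49, -59) + N(79, 90)) = 1/((-6 + (11 - 49) - 59) + 90) = 1/((-6 - 38 - 59) + 90) = 1/(-103 + 90) = 1/(-13) = -1/13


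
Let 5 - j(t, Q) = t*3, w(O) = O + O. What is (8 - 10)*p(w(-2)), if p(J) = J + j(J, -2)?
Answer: -26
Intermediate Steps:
w(O) = 2*O
j(t, Q) = 5 - 3*t (j(t, Q) = 5 - t*3 = 5 - 3*t)
p(J) = 5 - 2*J (p(J) = J + (5 - 3*J) = 5 - 2*J)
(8 - 10)*p(w(-2)) = (8 - 10)*(5 - 4*(-2)) = -2*(5 - 2*(-4)) = -2*(5 + 8) = -2*13 = -26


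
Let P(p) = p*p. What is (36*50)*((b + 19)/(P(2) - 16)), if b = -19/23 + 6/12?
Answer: -64425/23 ≈ -2801.1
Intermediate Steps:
P(p) = p**2
b = -15/46 (b = -19*1/23 + 6*(1/12) = -19/23 + 1/2 = -15/46 ≈ -0.32609)
(36*50)*((b + 19)/(P(2) - 16)) = (36*50)*((-15/46 + 19)/(2**2 - 16)) = 1800*(859/(46*(4 - 16))) = 1800*((859/46)/(-12)) = 1800*((859/46)*(-1/12)) = 1800*(-859/552) = -64425/23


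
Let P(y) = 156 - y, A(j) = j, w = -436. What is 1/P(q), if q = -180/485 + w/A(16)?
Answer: 388/71245 ≈ 0.0054460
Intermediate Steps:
q = -10717/388 (q = -180/485 - 436/16 = -180*1/485 - 436*1/16 = -36/97 - 109/4 = -10717/388 ≈ -27.621)
1/P(q) = 1/(156 - 1*(-10717/388)) = 1/(156 + 10717/388) = 1/(71245/388) = 388/71245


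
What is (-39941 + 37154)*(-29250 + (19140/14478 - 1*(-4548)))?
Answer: 166112825232/2413 ≈ 6.8841e+7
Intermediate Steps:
(-39941 + 37154)*(-29250 + (19140/14478 - 1*(-4548))) = -2787*(-29250 + (19140*(1/14478) + 4548)) = -2787*(-29250 + (3190/2413 + 4548)) = -2787*(-29250 + 10977514/2413) = -2787*(-59602736/2413) = 166112825232/2413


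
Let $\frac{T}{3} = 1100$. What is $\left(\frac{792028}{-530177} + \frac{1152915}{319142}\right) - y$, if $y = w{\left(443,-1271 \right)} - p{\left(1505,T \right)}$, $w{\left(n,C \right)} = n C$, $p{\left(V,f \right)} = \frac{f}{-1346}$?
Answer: $\frac{64116370497275790413}{113872776494182} \approx 5.6305 \cdot 10^{5}$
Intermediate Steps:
$T = 3300$ ($T = 3 \cdot 1100 = 3300$)
$p{\left(V,f \right)} = - \frac{f}{1346}$ ($p{\left(V,f \right)} = f \left(- \frac{1}{1346}\right) = - \frac{f}{1346}$)
$w{\left(n,C \right)} = C n$
$y = - \frac{378933019}{673}$ ($y = \left(-1271\right) 443 - \left(- \frac{1}{1346}\right) 3300 = -563053 - - \frac{1650}{673} = -563053 + \frac{1650}{673} = - \frac{378933019}{673} \approx -5.6305 \cdot 10^{5}$)
$\left(\frac{792028}{-530177} + \frac{1152915}{319142}\right) - y = \left(\frac{792028}{-530177} + \frac{1152915}{319142}\right) - - \frac{378933019}{673} = \left(792028 \left(- \frac{1}{530177}\right) + 1152915 \cdot \frac{1}{319142}\right) + \frac{378933019}{673} = \left(- \frac{792028}{530177} + \frac{1152915}{319142}\right) + \frac{378933019}{673} = \frac{358479615979}{169201748134} + \frac{378933019}{673} = \frac{64116370497275790413}{113872776494182}$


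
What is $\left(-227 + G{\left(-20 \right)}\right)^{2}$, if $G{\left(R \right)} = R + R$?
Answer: $71289$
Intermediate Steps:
$G{\left(R \right)} = 2 R$
$\left(-227 + G{\left(-20 \right)}\right)^{2} = \left(-227 + 2 \left(-20\right)\right)^{2} = \left(-227 - 40\right)^{2} = \left(-267\right)^{2} = 71289$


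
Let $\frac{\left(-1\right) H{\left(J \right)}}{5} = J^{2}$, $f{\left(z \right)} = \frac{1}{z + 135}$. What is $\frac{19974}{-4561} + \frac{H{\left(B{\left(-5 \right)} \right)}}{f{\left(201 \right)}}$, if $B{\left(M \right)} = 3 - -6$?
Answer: $- \frac{620680854}{4561} \approx -1.3608 \cdot 10^{5}$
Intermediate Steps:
$B{\left(M \right)} = 9$ ($B{\left(M \right)} = 3 + 6 = 9$)
$f{\left(z \right)} = \frac{1}{135 + z}$
$H{\left(J \right)} = - 5 J^{2}$
$\frac{19974}{-4561} + \frac{H{\left(B{\left(-5 \right)} \right)}}{f{\left(201 \right)}} = \frac{19974}{-4561} + \frac{\left(-5\right) 9^{2}}{\frac{1}{135 + 201}} = 19974 \left(- \frac{1}{4561}\right) + \frac{\left(-5\right) 81}{\frac{1}{336}} = - \frac{19974}{4561} - 405 \frac{1}{\frac{1}{336}} = - \frac{19974}{4561} - 136080 = - \frac{620680854}{4561}$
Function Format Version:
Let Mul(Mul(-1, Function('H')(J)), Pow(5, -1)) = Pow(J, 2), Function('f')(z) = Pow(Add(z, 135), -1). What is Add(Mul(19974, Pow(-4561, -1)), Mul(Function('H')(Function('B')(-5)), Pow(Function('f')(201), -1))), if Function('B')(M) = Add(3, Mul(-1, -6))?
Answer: Rational(-620680854, 4561) ≈ -1.3608e+5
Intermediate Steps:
Function('B')(M) = 9 (Function('B')(M) = Add(3, 6) = 9)
Function('f')(z) = Pow(Add(135, z), -1)
Function('H')(J) = Mul(-5, Pow(J, 2))
Add(Mul(19974, Pow(-4561, -1)), Mul(Function('H')(Function('B')(-5)), Pow(Function('f')(201), -1))) = Add(Mul(19974, Pow(-4561, -1)), Mul(Mul(-5, Pow(9, 2)), Pow(Pow(Add(135, 201), -1), -1))) = Add(Mul(19974, Rational(-1, 4561)), Mul(Mul(-5, 81), Pow(Pow(336, -1), -1))) = Add(Rational(-19974, 4561), Mul(-405, Pow(Rational(1, 336), -1))) = Add(Rational(-19974, 4561), Mul(-405, 336)) = Add(Rational(-19974, 4561), -136080) = Rational(-620680854, 4561)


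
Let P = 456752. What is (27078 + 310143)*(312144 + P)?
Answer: 259287878016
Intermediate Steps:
(27078 + 310143)*(312144 + P) = (27078 + 310143)*(312144 + 456752) = 337221*768896 = 259287878016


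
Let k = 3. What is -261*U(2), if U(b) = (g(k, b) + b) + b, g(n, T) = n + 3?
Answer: -2610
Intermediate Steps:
g(n, T) = 3 + n
U(b) = 6 + 2*b (U(b) = ((3 + 3) + b) + b = (6 + b) + b = 6 + 2*b)
-261*U(2) = -261*(6 + 2*2) = -261*(6 + 4) = -261*10 = -2610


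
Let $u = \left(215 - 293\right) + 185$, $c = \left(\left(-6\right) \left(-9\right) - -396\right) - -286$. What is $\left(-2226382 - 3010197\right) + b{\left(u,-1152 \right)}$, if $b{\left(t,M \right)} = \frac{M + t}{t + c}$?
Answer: $- \frac{4414437142}{843} \approx -5.2366 \cdot 10^{6}$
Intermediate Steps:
$c = 736$ ($c = \left(54 + 396\right) + 286 = 450 + 286 = 736$)
$u = 107$ ($u = -78 + 185 = 107$)
$b{\left(t,M \right)} = \frac{M + t}{736 + t}$ ($b{\left(t,M \right)} = \frac{M + t}{t + 736} = \frac{M + t}{736 + t}$)
$\left(-2226382 - 3010197\right) + b{\left(u,-1152 \right)} = \left(-2226382 - 3010197\right) + \frac{-1152 + 107}{736 + 107} = -5236579 + \frac{1}{843} \left(-1045\right) = -5236579 - \frac{1045}{843} = - \frac{4414437142}{843}$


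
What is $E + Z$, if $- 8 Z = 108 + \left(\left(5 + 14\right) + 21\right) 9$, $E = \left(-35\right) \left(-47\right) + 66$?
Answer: $\frac{3305}{2} \approx 1652.5$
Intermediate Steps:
$E = 1711$ ($E = 1645 + 66 = 1711$)
$Z = - \frac{117}{2}$ ($Z = - \frac{108 + \left(\left(5 + 14\right) + 21\right) 9}{8} = - \frac{108 + \left(19 + 21\right) 9}{8} = - \frac{108 + 40 \cdot 9}{8} = - \frac{108 + 360}{8} = \left(- \frac{1}{8}\right) 468 = - \frac{117}{2} \approx -58.5$)
$E + Z = 1711 - \frac{117}{2} = \frac{3305}{2}$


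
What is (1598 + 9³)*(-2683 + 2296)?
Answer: -900549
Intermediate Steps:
(1598 + 9³)*(-2683 + 2296) = (1598 + 729)*(-387) = 2327*(-387) = -900549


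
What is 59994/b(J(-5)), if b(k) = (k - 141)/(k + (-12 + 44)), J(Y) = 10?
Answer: -2519748/131 ≈ -19235.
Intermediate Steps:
b(k) = (-141 + k)/(32 + k) (b(k) = (-141 + k)/(k + 32) = (-141 + k)/(32 + k))
59994/b(J(-5)) = 59994/(((-141 + 10)/(32 + 10))) = 59994/((-131/42)) = 59994/(((1/42)*(-131))) = 59994/(-131/42) = 59994*(-42/131) = -2519748/131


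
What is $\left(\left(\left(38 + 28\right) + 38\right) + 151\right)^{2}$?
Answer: $65025$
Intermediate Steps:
$\left(\left(\left(38 + 28\right) + 38\right) + 151\right)^{2} = \left(\left(66 + 38\right) + 151\right)^{2} = \left(104 + 151\right)^{2} = 255^{2} = 65025$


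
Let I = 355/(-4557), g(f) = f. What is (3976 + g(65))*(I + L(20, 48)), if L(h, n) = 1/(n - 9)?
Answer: -4170312/19747 ≈ -211.19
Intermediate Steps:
I = -355/4557 (I = 355*(-1/4557) = -355/4557 ≈ -0.077902)
L(h, n) = 1/(-9 + n)
(3976 + g(65))*(I + L(20, 48)) = (3976 + 65)*(-355/4557 + 1/(-9 + 48)) = 4041*(-355/4557 + 1/39) = 4041*(-1032/19747) = -4170312/19747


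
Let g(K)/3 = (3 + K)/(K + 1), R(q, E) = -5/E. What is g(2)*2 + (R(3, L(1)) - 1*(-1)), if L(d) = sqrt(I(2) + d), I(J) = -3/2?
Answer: 11 + 5*I*sqrt(2) ≈ 11.0 + 7.0711*I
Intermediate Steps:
I(J) = -3/2 (I(J) = -3*1/2 = -3/2)
L(d) = sqrt(-3/2 + d)
g(K) = 3*(3 + K)/(1 + K) (g(K) = 3*((3 + K)/(K + 1)) = 3*((3 + K)/(1 + K)) = 3*(3 + K)/(1 + K))
g(2)*2 + (R(3, L(1)) - 1*(-1)) = (3*(3 + 2)/(1 + 2))*2 + (-5*2/sqrt(-6 + 4*1) - 1*(-1)) = (3*5/3)*2 + (-5*2/sqrt(-6 + 4) + 1) = (3*(1/3)*5)*2 + (-5*(-I*sqrt(2)) + 1) = 5*2 + (-5*(-I*sqrt(2)) + 1) = 10 + (-5*(-I*sqrt(2)) + 1) = 10 + (-(-5)*I*sqrt(2) + 1) = 10 + (5*I*sqrt(2) + 1) = 10 + (1 + 5*I*sqrt(2)) = 11 + 5*I*sqrt(2)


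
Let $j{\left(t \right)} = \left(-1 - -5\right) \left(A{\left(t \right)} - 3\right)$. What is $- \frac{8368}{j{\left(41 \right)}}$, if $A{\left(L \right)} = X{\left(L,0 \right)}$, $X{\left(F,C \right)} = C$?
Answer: $\frac{2092}{3} \approx 697.33$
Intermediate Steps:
$A{\left(L \right)} = 0$
$j{\left(t \right)} = -12$ ($j{\left(t \right)} = \left(-1 - -5\right) \left(0 - 3\right) = \left(-1 + 5\right) \left(-3\right) = 4 \left(-3\right) = -12$)
$- \frac{8368}{j{\left(41 \right)}} = - \frac{8368}{-12} = \left(-8368\right) \left(- \frac{1}{12}\right) = \frac{2092}{3}$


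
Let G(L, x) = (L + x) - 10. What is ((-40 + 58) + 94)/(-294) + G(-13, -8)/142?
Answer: -1787/2982 ≈ -0.59926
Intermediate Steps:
G(L, x) = -10 + L + x
((-40 + 58) + 94)/(-294) + G(-13, -8)/142 = ((-40 + 58) + 94)/(-294) + (-10 - 13 - 8)/142 = (18 + 94)*(-1/294) - 31*1/142 = 112*(-1/294) - 31/142 = -8/21 - 31/142 = -1787/2982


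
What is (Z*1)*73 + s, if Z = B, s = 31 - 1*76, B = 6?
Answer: 393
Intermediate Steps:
s = -45 (s = 31 - 76 = -45)
Z = 6
(Z*1)*73 + s = (6*1)*73 - 45 = 6*73 - 45 = 438 - 45 = 393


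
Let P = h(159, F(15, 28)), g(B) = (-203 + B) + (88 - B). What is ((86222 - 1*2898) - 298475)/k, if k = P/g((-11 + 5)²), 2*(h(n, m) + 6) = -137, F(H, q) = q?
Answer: -49484730/149 ≈ -3.3211e+5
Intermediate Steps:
g(B) = -115
h(n, m) = -149/2 (h(n, m) = -6 + (½)*(-137) = -6 - 137/2 = -149/2)
P = -149/2 ≈ -74.500
k = 149/230 (k = -149/2/(-115) = -149/2*(-1/115) = 149/230 ≈ 0.64783)
((86222 - 1*2898) - 298475)/k = ((86222 - 1*2898) - 298475)/(149/230) = ((86222 - 2898) - 298475)*(230/149) = (83324 - 298475)*(230/149) = -215151*230/149 = -49484730/149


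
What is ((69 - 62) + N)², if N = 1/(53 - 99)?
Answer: 103041/2116 ≈ 48.696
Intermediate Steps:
N = -1/46 (N = 1/(-46) = -1/46 ≈ -0.021739)
((69 - 62) + N)² = ((69 - 62) - 1/46)² = (7 - 1/46)² = (321/46)² = 103041/2116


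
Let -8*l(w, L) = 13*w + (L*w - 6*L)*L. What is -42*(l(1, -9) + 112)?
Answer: -6762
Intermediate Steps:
l(w, L) = -13*w/8 - L*(-6*L + L*w)/8 (l(w, L) = -(13*w + (L*w - 6*L)*L)/8 = -(13*w + (-6*L + L*w)*L)/8 = -(13*w + L*(-6*L + L*w))/8 = -13*w/8 - L*(-6*L + L*w)/8)
-42*(l(1, -9) + 112) = -42*((-13/8*1 + (¾)*(-9)² - ⅛*1*(-9)²) + 112) = -42*((-13/8 + (¾)*81 - ⅛*1*81) + 112) = -42*((-13/8 + 243/4 - 81/8) + 112) = -42*(49 + 112) = -42*161 = -6762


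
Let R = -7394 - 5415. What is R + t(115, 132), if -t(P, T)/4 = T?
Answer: -13337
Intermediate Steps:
t(P, T) = -4*T
R = -12809
R + t(115, 132) = -12809 - 4*132 = -12809 - 528 = -13337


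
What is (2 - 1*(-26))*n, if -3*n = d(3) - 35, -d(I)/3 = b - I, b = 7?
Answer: 1316/3 ≈ 438.67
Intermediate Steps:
d(I) = -21 + 3*I (d(I) = -3*(7 - I) = -21 + 3*I)
n = 47/3 (n = -((-21 + 3*3) - 35)/3 = -((-21 + 9) - 35)/3 = -(-12 - 35)/3 = -⅓*(-47) = 47/3 ≈ 15.667)
(2 - 1*(-26))*n = (2 - 1*(-26))*(47/3) = (2 + 26)*(47/3) = 28*(47/3) = 1316/3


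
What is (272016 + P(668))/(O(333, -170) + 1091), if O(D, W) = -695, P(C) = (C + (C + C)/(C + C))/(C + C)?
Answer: 121138015/176352 ≈ 686.91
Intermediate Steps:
P(C) = (1 + C)/(2*C) (P(C) = (C + (2*C)/((2*C)))/((2*C)) = (C + (2*C)*(1/(2*C)))*(1/(2*C)) = (C + 1)*(1/(2*C)) = (1 + C)*(1/(2*C)) = (1 + C)/(2*C))
(272016 + P(668))/(O(333, -170) + 1091) = (272016 + (1/2)*(1 + 668)/668)/(-695 + 1091) = (272016 + (1/2)*(1/668)*669)/396 = (272016 + 669/1336)*(1/396) = (363414045/1336)*(1/396) = 121138015/176352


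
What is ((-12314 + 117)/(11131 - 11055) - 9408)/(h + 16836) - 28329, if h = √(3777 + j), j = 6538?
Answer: -152565236969676/5385371039 + 727205*√10315/21541484156 ≈ -28330.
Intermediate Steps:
h = √10315 (h = √(3777 + 6538) = √10315 ≈ 101.56)
((-12314 + 117)/(11131 - 11055) - 9408)/(h + 16836) - 28329 = ((-12314 + 117)/(11131 - 11055) - 9408)/(√10315 + 16836) - 28329 = (-12197/76 - 9408)/(16836 + √10315) - 28329 = -727205/(76*(16836 + √10315)) - 28329 = -28329 - 727205/(76*(16836 + √10315))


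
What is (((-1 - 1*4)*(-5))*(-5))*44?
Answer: -5500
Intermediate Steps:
(((-1 - 1*4)*(-5))*(-5))*44 = (((-1 - 4)*(-5))*(-5))*44 = (-5*(-5)*(-5))*44 = (25*(-5))*44 = -125*44 = -5500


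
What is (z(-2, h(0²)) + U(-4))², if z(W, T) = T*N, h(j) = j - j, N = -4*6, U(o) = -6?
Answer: 36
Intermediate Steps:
N = -24
h(j) = 0
z(W, T) = -24*T (z(W, T) = T*(-24) = -24*T)
(z(-2, h(0²)) + U(-4))² = (-24*0 - 6)² = (0 - 6)² = (-6)² = 36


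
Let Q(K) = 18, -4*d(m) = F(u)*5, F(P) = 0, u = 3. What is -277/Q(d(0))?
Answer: -277/18 ≈ -15.389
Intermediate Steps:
d(m) = 0 (d(m) = -0*5 = -¼*0 = 0)
-277/Q(d(0)) = -277/18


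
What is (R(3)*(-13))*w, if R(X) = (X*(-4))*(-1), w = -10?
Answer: 1560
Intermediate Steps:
R(X) = 4*X (R(X) = -4*X*(-1) = 4*X)
(R(3)*(-13))*w = ((4*3)*(-13))*(-10) = (12*(-13))*(-10) = -156*(-10) = 1560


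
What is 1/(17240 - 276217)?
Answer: -1/258977 ≈ -3.8613e-6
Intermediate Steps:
1/(17240 - 276217) = 1/(-258977) = -1/258977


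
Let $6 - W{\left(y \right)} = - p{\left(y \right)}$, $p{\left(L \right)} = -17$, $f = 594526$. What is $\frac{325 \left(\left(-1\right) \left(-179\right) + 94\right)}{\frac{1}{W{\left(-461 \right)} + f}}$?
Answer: $52748343375$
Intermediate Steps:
$W{\left(y \right)} = -11$ ($W{\left(y \right)} = 6 - \left(-1\right) \left(-17\right) = 6 - 17 = -11$)
$\frac{325 \left(\left(-1\right) \left(-179\right) + 94\right)}{\frac{1}{W{\left(-461 \right)} + f}} = \frac{325 \left(\left(-1\right) \left(-179\right) + 94\right)}{\frac{1}{-11 + 594526}} = \frac{325 \left(179 + 94\right)}{\frac{1}{594515}} = 325 \cdot 273 \frac{1}{\frac{1}{594515}} = 88725 \cdot 594515 = 52748343375$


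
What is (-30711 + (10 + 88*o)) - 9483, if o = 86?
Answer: -32616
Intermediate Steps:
(-30711 + (10 + 88*o)) - 9483 = (-30711 + (10 + 88*86)) - 9483 = (-30711 + (10 + 7568)) - 9483 = (-30711 + 7578) - 9483 = -23133 - 9483 = -32616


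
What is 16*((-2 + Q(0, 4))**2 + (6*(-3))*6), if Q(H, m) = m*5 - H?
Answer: 3456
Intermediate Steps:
Q(H, m) = -H + 5*m (Q(H, m) = 5*m - H = -H + 5*m)
16*((-2 + Q(0, 4))**2 + (6*(-3))*6) = 16*((-2 + (-1*0 + 5*4))**2 + (6*(-3))*6) = 16*((-2 + (0 + 20))**2 - 18*6) = 16*((-2 + 20)**2 - 108) = 16*(18**2 - 108) = 16*(324 - 108) = 16*216 = 3456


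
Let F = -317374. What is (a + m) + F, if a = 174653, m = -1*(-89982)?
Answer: -52739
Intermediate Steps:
m = 89982
(a + m) + F = (174653 + 89982) - 317374 = 264635 - 317374 = -52739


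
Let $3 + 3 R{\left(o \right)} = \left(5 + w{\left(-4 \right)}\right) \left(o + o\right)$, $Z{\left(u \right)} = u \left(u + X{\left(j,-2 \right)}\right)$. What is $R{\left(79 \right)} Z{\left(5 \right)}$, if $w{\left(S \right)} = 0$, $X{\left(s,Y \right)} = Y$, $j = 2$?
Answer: $3935$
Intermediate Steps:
$Z{\left(u \right)} = u \left(-2 + u\right)$ ($Z{\left(u \right)} = u \left(u - 2\right) = u \left(-2 + u\right)$)
$R{\left(o \right)} = -1 + \frac{10 o}{3}$ ($R{\left(o \right)} = -1 + \frac{\left(5 + 0\right) \left(o + o\right)}{3} = -1 + \frac{5 \cdot 2 o}{3} = -1 + \frac{10 o}{3}$)
$R{\left(79 \right)} Z{\left(5 \right)} = \left(-1 + \frac{10}{3} \cdot 79\right) 5 \left(-2 + 5\right) = \left(-1 + \frac{790}{3}\right) 5 \cdot 3 = \frac{787}{3} \cdot 15 = 3935$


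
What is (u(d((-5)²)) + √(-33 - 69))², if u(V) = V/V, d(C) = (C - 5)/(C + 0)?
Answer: (1 + I*√102)² ≈ -101.0 + 20.199*I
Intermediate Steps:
d(C) = (-5 + C)/C
u(V) = 1
(u(d((-5)²)) + √(-33 - 69))² = (1 + √(-33 - 69))² = (1 + √(-102))² = (1 + I*√102)²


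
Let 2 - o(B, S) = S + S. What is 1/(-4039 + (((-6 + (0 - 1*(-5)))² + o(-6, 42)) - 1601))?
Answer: -1/5721 ≈ -0.00017479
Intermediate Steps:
o(B, S) = 2 - 2*S (o(B, S) = 2 - (S + S) = 2 - 2*S)
1/(-4039 + (((-6 + (0 - 1*(-5)))² + o(-6, 42)) - 1601)) = 1/(-4039 + (((-6 + (0 - 1*(-5)))² + (2 - 2*42)) - 1601)) = 1/(-4039 + (((-6 + (0 + 5))² + (2 - 84)) - 1601)) = 1/(-4039 + (((-6 + 5)² - 82) - 1601)) = 1/(-4039 + (((-1)² - 82) - 1601)) = 1/(-4039 + ((1 - 82) - 1601)) = 1/(-4039 + (-81 - 1601)) = 1/(-4039 - 1682) = 1/(-5721) = -1/5721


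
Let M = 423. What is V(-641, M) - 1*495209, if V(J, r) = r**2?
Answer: -316280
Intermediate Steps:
V(-641, M) - 1*495209 = 423**2 - 1*495209 = 178929 - 495209 = -316280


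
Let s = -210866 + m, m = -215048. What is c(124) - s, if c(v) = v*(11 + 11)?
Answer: 428642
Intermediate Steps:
c(v) = 22*v (c(v) = v*22 = 22*v)
s = -425914 (s = -210866 - 215048 = -425914)
c(124) - s = 22*124 - 1*(-425914) = 2728 + 425914 = 428642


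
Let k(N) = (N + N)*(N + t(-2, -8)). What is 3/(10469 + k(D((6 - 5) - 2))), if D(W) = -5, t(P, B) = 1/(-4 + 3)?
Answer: 3/10529 ≈ 0.00028493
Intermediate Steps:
t(P, B) = -1 (t(P, B) = 1/(-1) = -1)
k(N) = 2*N*(-1 + N) (k(N) = (N + N)*(N - 1) = (2*N)*(-1 + N) = 2*N*(-1 + N))
3/(10469 + k(D((6 - 5) - 2))) = 3/(10469 + 2*(-5)*(-1 - 5)) = 3/(10469 + 2*(-5)*(-6)) = 3/(10469 + 60) = 3/10529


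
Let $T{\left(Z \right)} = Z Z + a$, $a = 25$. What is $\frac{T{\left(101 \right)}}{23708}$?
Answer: $\frac{5113}{11854} \approx 0.43133$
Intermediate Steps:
$T{\left(Z \right)} = 25 + Z^{2}$ ($T{\left(Z \right)} = Z Z + 25 = Z^{2} + 25 = 25 + Z^{2}$)
$\frac{T{\left(101 \right)}}{23708} = \frac{25 + 101^{2}}{23708} = \left(25 + 10201\right) \frac{1}{23708} = 10226 \cdot \frac{1}{23708} = \frac{5113}{11854}$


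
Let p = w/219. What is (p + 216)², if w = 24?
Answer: 248882176/5329 ≈ 46703.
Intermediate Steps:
p = 8/73 (p = 24/219 = 24*(1/219) = 8/73 ≈ 0.10959)
(p + 216)² = (8/73 + 216)² = (15776/73)² = 248882176/5329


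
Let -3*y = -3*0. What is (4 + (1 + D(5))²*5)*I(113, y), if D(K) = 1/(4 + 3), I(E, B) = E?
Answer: 58308/49 ≈ 1190.0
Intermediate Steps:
y = 0 (y = -(-1)*0 = -⅓*0 = 0)
D(K) = ⅐ (D(K) = 1/7 = ⅐)
(4 + (1 + D(5))²*5)*I(113, y) = (4 + (1 + ⅐)²*5)*113 = (4 + (8/7)²*5)*113 = (4 + (64/49)*5)*113 = (4 + 320/49)*113 = (516/49)*113 = 58308/49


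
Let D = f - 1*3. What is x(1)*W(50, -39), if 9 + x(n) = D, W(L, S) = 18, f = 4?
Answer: -144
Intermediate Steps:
D = 1 (D = 4 - 1*3 = 4 - 3 = 1)
x(n) = -8 (x(n) = -9 + 1 = -8)
x(1)*W(50, -39) = -8*18 = -144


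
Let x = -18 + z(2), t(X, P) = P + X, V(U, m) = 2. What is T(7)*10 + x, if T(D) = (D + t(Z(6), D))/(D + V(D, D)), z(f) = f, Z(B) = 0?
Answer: -4/9 ≈ -0.44444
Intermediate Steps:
T(D) = 2*D/(2 + D) (T(D) = (D + (D + 0))/(D + 2) = (D + D)/(2 + D) = (2*D)/(2 + D) = 2*D/(2 + D))
x = -16 (x = -18 + 2 = -16)
T(7)*10 + x = (2*7/(2 + 7))*10 - 16 = (2*7/9)*10 - 16 = (2*7*(1/9))*10 - 16 = (14/9)*10 - 16 = 140/9 - 16 = -4/9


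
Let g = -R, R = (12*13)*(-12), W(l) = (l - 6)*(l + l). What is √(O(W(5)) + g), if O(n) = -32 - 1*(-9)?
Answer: 43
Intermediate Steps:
W(l) = 2*l*(-6 + l) (W(l) = (-6 + l)*(2*l) = 2*l*(-6 + l))
R = -1872 (R = 156*(-12) = -1872)
g = 1872 (g = -1*(-1872) = 1872)
O(n) = -23 (O(n) = -32 + 9 = -23)
√(O(W(5)) + g) = √(-23 + 1872) = √1849 = 43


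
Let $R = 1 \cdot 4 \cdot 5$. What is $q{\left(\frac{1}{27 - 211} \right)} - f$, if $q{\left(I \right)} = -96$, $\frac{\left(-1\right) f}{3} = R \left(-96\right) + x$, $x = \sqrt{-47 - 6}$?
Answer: $-5856 + 3 i \sqrt{53} \approx -5856.0 + 21.84 i$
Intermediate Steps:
$R = 20$ ($R = 4 \cdot 5 = 20$)
$x = i \sqrt{53}$ ($x = \sqrt{-53} = i \sqrt{53} \approx 7.2801 i$)
$f = 5760 - 3 i \sqrt{53}$ ($f = - 3 \left(20 \left(-96\right) + i \sqrt{53}\right) = - 3 \left(-1920 + i \sqrt{53}\right) = 5760 - 3 i \sqrt{53} \approx 5760.0 - 21.84 i$)
$q{\left(\frac{1}{27 - 211} \right)} - f = -96 - \left(5760 - 3 i \sqrt{53}\right) = -5856 + 3 i \sqrt{53}$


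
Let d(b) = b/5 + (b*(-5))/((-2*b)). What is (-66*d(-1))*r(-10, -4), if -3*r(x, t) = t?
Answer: -1012/5 ≈ -202.40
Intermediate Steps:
r(x, t) = -t/3
d(b) = 5/2 + b/5 (d(b) = b*(1/5) + (-5*b)*(-1/(2*b)) = b/5 + 5/2 = 5/2 + b/5)
(-66*d(-1))*r(-10, -4) = (-66*(5/2 + (1/5)*(-1)))*(-1/3*(-4)) = -66*(5/2 - 1/5)*(4/3) = -66*23/10*(4/3) = -759/5*4/3 = -1012/5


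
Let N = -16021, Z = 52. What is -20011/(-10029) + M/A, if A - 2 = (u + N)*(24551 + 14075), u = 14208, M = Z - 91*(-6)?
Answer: 700671520477/351160099572 ≈ 1.9953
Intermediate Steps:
M = 598 (M = 52 - 91*(-6) = 52 + 546 = 598)
A = -70028936 (A = 2 + (14208 - 16021)*(24551 + 14075) = 2 - 1813*38626 = 2 - 70028938 = -70028936)
-20011/(-10029) + M/A = -20011/(-10029) + 598/(-70028936) = -20011*(-1/10029) + 598*(-1/70028936) = 20011/10029 - 299/35014468 = 700671520477/351160099572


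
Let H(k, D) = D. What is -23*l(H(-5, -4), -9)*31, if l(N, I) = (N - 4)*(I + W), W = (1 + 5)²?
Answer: 154008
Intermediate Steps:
W = 36 (W = 6² = 36)
l(N, I) = (-4 + N)*(36 + I) (l(N, I) = (N - 4)*(I + 36) = (-4 + N)*(36 + I))
-23*l(H(-5, -4), -9)*31 = -23*(-144 - 4*(-9) + 36*(-4) - 9*(-4))*31 = -23*(-144 + 36 - 144 + 36)*31 = -23*(-216)*31 = 4968*31 = 154008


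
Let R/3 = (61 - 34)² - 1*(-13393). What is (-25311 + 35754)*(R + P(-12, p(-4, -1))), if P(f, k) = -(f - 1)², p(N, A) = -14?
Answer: 440663271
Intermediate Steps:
R = 42366 (R = 3*((61 - 34)² - 1*(-13393)) = 3*(27² + 13393) = 3*(729 + 13393) = 3*14122 = 42366)
P(f, k) = -(-1 + f)²
(-25311 + 35754)*(R + P(-12, p(-4, -1))) = (-25311 + 35754)*(42366 - (-1 - 12)²) = 10443*(42366 - 1*(-13)²) = 10443*(42366 - 1*169) = 10443*(42366 - 169) = 10443*42197 = 440663271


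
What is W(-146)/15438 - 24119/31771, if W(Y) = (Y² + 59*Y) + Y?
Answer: 13283777/245240349 ≈ 0.054166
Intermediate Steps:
W(Y) = Y² + 60*Y
W(-146)/15438 - 24119/31771 = -146*(60 - 146)/15438 - 24119/31771 = -146*(-86)*(1/15438) - 24119*1/31771 = 12556*(1/15438) - 24119/31771 = 6278/7719 - 24119/31771 = 13283777/245240349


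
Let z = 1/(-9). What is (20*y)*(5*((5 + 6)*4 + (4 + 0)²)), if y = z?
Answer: -2000/3 ≈ -666.67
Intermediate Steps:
z = -⅑ ≈ -0.11111
y = -⅑ ≈ -0.11111
(20*y)*(5*((5 + 6)*4 + (4 + 0)²)) = (20*(-⅑))*(5*((5 + 6)*4 + (4 + 0)²)) = -100*(11*4 + 4²)/9 = -100*(44 + 16)/9 = -100*60/9 = -20/9*300 = -2000/3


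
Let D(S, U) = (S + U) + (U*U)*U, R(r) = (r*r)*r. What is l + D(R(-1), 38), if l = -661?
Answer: 54248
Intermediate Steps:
R(r) = r**3 (R(r) = r**2*r = r**3)
D(S, U) = S + U + U**3 (D(S, U) = (S + U) + U**2*U = (S + U) + U**3 = S + U + U**3)
l + D(R(-1), 38) = -661 + ((-1)**3 + 38 + 38**3) = -661 + (-1 + 38 + 54872) = -661 + 54909 = 54248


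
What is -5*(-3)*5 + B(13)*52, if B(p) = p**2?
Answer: 8863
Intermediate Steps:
-5*(-3)*5 + B(13)*52 = -5*(-3)*5 + 13**2*52 = 15*5 + 169*52 = 75 + 8788 = 8863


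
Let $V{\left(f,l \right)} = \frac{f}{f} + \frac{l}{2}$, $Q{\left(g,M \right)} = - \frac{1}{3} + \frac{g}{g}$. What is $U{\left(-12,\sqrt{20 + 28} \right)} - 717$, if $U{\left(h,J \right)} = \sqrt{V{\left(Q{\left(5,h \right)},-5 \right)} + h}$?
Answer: $-717 + \frac{3 i \sqrt{6}}{2} \approx -717.0 + 3.6742 i$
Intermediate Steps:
$Q{\left(g,M \right)} = \frac{2}{3}$ ($Q{\left(g,M \right)} = \left(-1\right) \frac{1}{3} + 1 = - \frac{1}{3} + 1 = \frac{2}{3}$)
$V{\left(f,l \right)} = 1 + \frac{l}{2}$ ($V{\left(f,l \right)} = 1 + l \frac{1}{2} = 1 + \frac{l}{2}$)
$U{\left(h,J \right)} = \sqrt{- \frac{3}{2} + h}$ ($U{\left(h,J \right)} = \sqrt{\left(1 + \frac{1}{2} \left(-5\right)\right) + h} = \sqrt{\left(1 - \frac{5}{2}\right) + h} = \sqrt{- \frac{3}{2} + h}$)
$U{\left(-12,\sqrt{20 + 28} \right)} - 717 = \frac{\sqrt{-6 + 4 \left(-12\right)}}{2} - 717 = \frac{\sqrt{-6 - 48}}{2} - 717 = \frac{\sqrt{-54}}{2} - 717 = \frac{3 i \sqrt{6}}{2} - 717 = -717 + \frac{3 i \sqrt{6}}{2}$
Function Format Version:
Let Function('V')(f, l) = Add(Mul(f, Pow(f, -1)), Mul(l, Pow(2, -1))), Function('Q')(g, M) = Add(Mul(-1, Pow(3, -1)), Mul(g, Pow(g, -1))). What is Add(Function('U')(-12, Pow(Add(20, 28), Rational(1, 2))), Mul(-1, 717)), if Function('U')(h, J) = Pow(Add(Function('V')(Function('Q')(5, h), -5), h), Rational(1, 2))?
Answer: Add(-717, Mul(Rational(3, 2), I, Pow(6, Rational(1, 2)))) ≈ Add(-717.00, Mul(3.6742, I))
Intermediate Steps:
Function('Q')(g, M) = Rational(2, 3) (Function('Q')(g, M) = Add(Mul(-1, Rational(1, 3)), 1) = Add(Rational(-1, 3), 1) = Rational(2, 3))
Function('V')(f, l) = Add(1, Mul(Rational(1, 2), l)) (Function('V')(f, l) = Add(1, Mul(l, Rational(1, 2))) = Add(1, Mul(Rational(1, 2), l)))
Function('U')(h, J) = Pow(Add(Rational(-3, 2), h), Rational(1, 2)) (Function('U')(h, J) = Pow(Add(Add(1, Mul(Rational(1, 2), -5)), h), Rational(1, 2)) = Pow(Add(Add(1, Rational(-5, 2)), h), Rational(1, 2)) = Pow(Add(Rational(-3, 2), h), Rational(1, 2)))
Add(Function('U')(-12, Pow(Add(20, 28), Rational(1, 2))), Mul(-1, 717)) = Add(Mul(Rational(1, 2), Pow(Add(-6, Mul(4, -12)), Rational(1, 2))), Mul(-1, 717)) = Add(Mul(Rational(1, 2), Pow(Add(-6, -48), Rational(1, 2))), -717) = Add(Mul(Rational(1, 2), Pow(-54, Rational(1, 2))), -717) = Add(Mul(Rational(1, 2), Mul(3, I, Pow(6, Rational(1, 2)))), -717) = Add(Mul(Rational(3, 2), I, Pow(6, Rational(1, 2))), -717) = Add(-717, Mul(Rational(3, 2), I, Pow(6, Rational(1, 2))))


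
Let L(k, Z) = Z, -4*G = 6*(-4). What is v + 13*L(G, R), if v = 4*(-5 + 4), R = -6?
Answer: -82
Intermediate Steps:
G = 6 (G = -3*(-4)/2 = -1/4*(-24) = 6)
v = -4 (v = 4*(-1) = -4)
v + 13*L(G, R) = -4 + 13*(-6) = -4 - 78 = -82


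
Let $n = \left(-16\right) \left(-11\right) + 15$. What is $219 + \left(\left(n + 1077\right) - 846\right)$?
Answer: $641$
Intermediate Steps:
$n = 191$ ($n = 176 + 15 = 191$)
$219 + \left(\left(n + 1077\right) - 846\right) = 219 + \left(\left(191 + 1077\right) - 846\right) = 219 + \left(1268 - 846\right) = 219 + 422 = 641$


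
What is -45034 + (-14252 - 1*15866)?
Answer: -75152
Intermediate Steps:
-45034 + (-14252 - 1*15866) = -45034 + (-14252 - 15866) = -45034 - 30118 = -75152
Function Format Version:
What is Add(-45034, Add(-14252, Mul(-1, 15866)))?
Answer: -75152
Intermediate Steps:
Add(-45034, Add(-14252, Mul(-1, 15866))) = Add(-45034, Add(-14252, -15866)) = Add(-45034, -30118) = -75152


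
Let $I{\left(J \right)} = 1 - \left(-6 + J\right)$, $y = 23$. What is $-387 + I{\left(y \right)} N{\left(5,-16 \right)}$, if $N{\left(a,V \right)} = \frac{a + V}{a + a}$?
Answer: $- \frac{1847}{5} \approx -369.4$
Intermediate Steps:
$I{\left(J \right)} = 7 - J$
$N{\left(a,V \right)} = \frac{V + a}{2 a}$
$-387 + I{\left(y \right)} N{\left(5,-16 \right)} = -387 + \left(7 - 23\right) \frac{-16 + 5}{2 \cdot 5} = -387 + \left(7 - 23\right) \frac{1}{2} \cdot \frac{1}{5} \left(-11\right) = -387 - - \frac{88}{5} = -387 + \frac{88}{5} = - \frac{1847}{5}$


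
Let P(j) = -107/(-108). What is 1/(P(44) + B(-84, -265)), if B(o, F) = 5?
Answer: 108/647 ≈ 0.16692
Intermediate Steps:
P(j) = 107/108 (P(j) = -107*(-1/108) = 107/108)
1/(P(44) + B(-84, -265)) = 1/(107/108 + 5) = 1/(647/108) = 108/647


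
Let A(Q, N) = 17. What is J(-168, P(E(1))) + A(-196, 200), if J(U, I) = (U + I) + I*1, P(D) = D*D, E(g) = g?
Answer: -149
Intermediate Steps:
P(D) = D²
J(U, I) = U + 2*I (J(U, I) = (I + U) + I = U + 2*I)
J(-168, P(E(1))) + A(-196, 200) = (-168 + 2*1²) + 17 = (-168 + 2*1) + 17 = (-168 + 2) + 17 = -166 + 17 = -149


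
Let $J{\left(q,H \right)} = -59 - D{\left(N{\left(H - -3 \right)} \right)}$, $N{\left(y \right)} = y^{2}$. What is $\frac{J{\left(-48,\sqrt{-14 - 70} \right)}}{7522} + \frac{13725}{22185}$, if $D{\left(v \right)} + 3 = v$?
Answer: $\frac{2303577}{3708346} - \frac{6 i \sqrt{21}}{3761} \approx 0.62119 - 0.0073107 i$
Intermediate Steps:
$D{\left(v \right)} = -3 + v$
$J{\left(q,H \right)} = -56 - \left(3 + H\right)^{2}$ ($J{\left(q,H \right)} = -59 - \left(-3 + \left(H - -3\right)^{2}\right) = -59 - \left(-3 + \left(H + 3\right)^{2}\right) = -59 - \left(-3 + \left(3 + H\right)^{2}\right) = -56 - \left(3 + H\right)^{2}$)
$\frac{J{\left(-48,\sqrt{-14 - 70} \right)}}{7522} + \frac{13725}{22185} = \frac{-56 - \left(3 + \sqrt{-14 - 70}\right)^{2}}{7522} + \frac{13725}{22185} = \left(-56 - \left(3 + \sqrt{-84}\right)^{2}\right) \frac{1}{7522} + 13725 \cdot \frac{1}{22185} = \left(-56 - \left(3 + 2 i \sqrt{21}\right)^{2}\right) \frac{1}{7522} + \frac{305}{493} = \left(- \frac{28}{3761} - \frac{\left(3 + 2 i \sqrt{21}\right)^{2}}{7522}\right) + \frac{305}{493} = \frac{1133301}{1854173} - \frac{\left(3 + 2 i \sqrt{21}\right)^{2}}{7522}$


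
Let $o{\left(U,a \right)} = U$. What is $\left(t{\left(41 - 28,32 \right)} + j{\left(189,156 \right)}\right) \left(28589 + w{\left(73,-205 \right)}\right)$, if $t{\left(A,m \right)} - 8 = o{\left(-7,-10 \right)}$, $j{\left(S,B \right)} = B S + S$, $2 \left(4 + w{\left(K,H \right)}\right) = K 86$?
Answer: $941377976$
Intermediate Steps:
$w{\left(K,H \right)} = -4 + 43 K$ ($w{\left(K,H \right)} = -4 + \frac{K 86}{2} = -4 + \frac{86 K}{2} = -4 + 43 K$)
$j{\left(S,B \right)} = S + B S$
$t{\left(A,m \right)} = 1$ ($t{\left(A,m \right)} = 8 - 7 = 1$)
$\left(t{\left(41 - 28,32 \right)} + j{\left(189,156 \right)}\right) \left(28589 + w{\left(73,-205 \right)}\right) = \left(1 + 189 \left(1 + 156\right)\right) \left(28589 + \left(-4 + 43 \cdot 73\right)\right) = \left(1 + 189 \cdot 157\right) \left(28589 + \left(-4 + 3139\right)\right) = \left(1 + 29673\right) \left(28589 + 3135\right) = 29674 \cdot 31724 = 941377976$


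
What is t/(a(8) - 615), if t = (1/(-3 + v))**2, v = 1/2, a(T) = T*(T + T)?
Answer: -4/12175 ≈ -0.00032854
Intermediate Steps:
a(T) = 2*T**2 (a(T) = T*(2*T) = 2*T**2)
v = 1/2 ≈ 0.50000
t = 4/25 (t = (1/(-3 + 1/2))**2 = (1/(-5/2))**2 = (-2/5)**2 = 4/25 ≈ 0.16000)
t/(a(8) - 615) = 4/(25*(2*8**2 - 615)) = 4/(25*(2*64 - 615)) = 4/(25*(128 - 615)) = (4/25)/(-487) = (4/25)*(-1/487) = -4/12175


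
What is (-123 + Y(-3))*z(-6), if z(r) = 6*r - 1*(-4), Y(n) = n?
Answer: 4032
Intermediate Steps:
z(r) = 4 + 6*r (z(r) = 6*r + 4 = 4 + 6*r)
(-123 + Y(-3))*z(-6) = (-123 - 3)*(4 + 6*(-6)) = -126*(4 - 36) = -126*(-32) = 4032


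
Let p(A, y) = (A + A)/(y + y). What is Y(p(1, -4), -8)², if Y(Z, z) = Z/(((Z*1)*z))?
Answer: 1/64 ≈ 0.015625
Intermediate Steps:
p(A, y) = A/y (p(A, y) = (2*A)/((2*y)) = (2*A)*(1/(2*y)) = A/y)
Y(Z, z) = 1/z (Y(Z, z) = Z/((Z*z)) = Z*(1/(Z*z)) = 1/z)
Y(p(1, -4), -8)² = (1/(-8))² = (-⅛)² = 1/64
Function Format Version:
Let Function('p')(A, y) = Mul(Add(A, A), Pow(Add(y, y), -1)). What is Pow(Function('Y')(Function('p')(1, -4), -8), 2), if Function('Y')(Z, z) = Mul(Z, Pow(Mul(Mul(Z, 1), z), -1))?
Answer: Rational(1, 64) ≈ 0.015625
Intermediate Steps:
Function('p')(A, y) = Mul(A, Pow(y, -1)) (Function('p')(A, y) = Mul(Mul(2, A), Pow(Mul(2, y), -1)) = Mul(Mul(2, A), Mul(Rational(1, 2), Pow(y, -1))) = Mul(A, Pow(y, -1)))
Function('Y')(Z, z) = Pow(z, -1) (Function('Y')(Z, z) = Mul(Z, Pow(Mul(Z, z), -1)) = Mul(Z, Mul(Pow(Z, -1), Pow(z, -1))) = Pow(z, -1))
Pow(Function('Y')(Function('p')(1, -4), -8), 2) = Pow(Pow(-8, -1), 2) = Pow(Rational(-1, 8), 2) = Rational(1, 64)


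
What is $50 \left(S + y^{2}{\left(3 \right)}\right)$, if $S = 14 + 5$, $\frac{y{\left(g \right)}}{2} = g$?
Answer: $2750$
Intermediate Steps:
$y{\left(g \right)} = 2 g$
$S = 19$
$50 \left(S + y^{2}{\left(3 \right)}\right) = 50 \left(19 + \left(2 \cdot 3\right)^{2}\right) = 50 \left(19 + 6^{2}\right) = 50 \left(19 + 36\right) = 50 \cdot 55 = 2750$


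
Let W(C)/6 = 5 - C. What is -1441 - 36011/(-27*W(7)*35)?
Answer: -16376951/11340 ≈ -1444.2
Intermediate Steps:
W(C) = 30 - 6*C (W(C) = 6*(5 - C) = 30 - 6*C)
-1441 - 36011/(-27*W(7)*35) = -1441 - 36011/(-27*(30 - 6*7)*35) = -1441 - 36011/(-27*(30 - 42)*35) = -1441 - 36011/(-27*(-12)*35) = -1441 - 36011/(324*35) = -1441 - 36011/11340 = -16376951/11340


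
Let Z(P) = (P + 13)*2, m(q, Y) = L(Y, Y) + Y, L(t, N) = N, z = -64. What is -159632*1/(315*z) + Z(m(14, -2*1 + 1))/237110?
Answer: 236567419/29875860 ≈ 7.9184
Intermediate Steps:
m(q, Y) = 2*Y (m(q, Y) = Y + Y = 2*Y)
Z(P) = 26 + 2*P (Z(P) = (13 + P)*2 = 26 + 2*P)
-159632*1/(315*z) + Z(m(14, -2*1 + 1))/237110 = -159632/((21*15)*(-64)) + (26 + 2*(2*(-2*1 + 1)))/237110 = -159632/(315*(-64)) + (26 + 2*(2*(-2 + 1)))*(1/237110) = -159632/(-20160) + (26 + 2*(2*(-1)))*(1/237110) = -159632*(-1/20160) + (26 + 2*(-2))*(1/237110) = 9977/1260 + (26 - 4)*(1/237110) = 9977/1260 + 22*(1/237110) = 9977/1260 + 11/118555 = 236567419/29875860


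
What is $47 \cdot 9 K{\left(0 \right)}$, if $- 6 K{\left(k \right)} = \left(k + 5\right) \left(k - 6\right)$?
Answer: $2115$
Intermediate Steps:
$K{\left(k \right)} = - \frac{\left(-6 + k\right) \left(5 + k\right)}{6}$ ($K{\left(k \right)} = - \frac{\left(k + 5\right) \left(k - 6\right)}{6} = - \frac{\left(5 + k\right) \left(-6 + k\right)}{6} = - \frac{\left(-6 + k\right) \left(5 + k\right)}{6}$)
$47 \cdot 9 K{\left(0 \right)} = 47 \cdot 9 \left(5 - \frac{0^{2}}{6} + \frac{1}{6} \cdot 0\right) = 423 \left(5 - 0 + 0\right) = 423 \left(5 + 0 + 0\right) = 423 \cdot 5 = 2115$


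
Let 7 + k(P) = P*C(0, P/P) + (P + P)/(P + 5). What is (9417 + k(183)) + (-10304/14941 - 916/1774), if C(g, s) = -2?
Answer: 11267492183929/1245750698 ≈ 9044.7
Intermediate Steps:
k(P) = -7 - 2*P + 2*P/(5 + P) (k(P) = -7 + (P*(-2) + (P + P)/(P + 5)) = -7 + (-2*P + (2*P)/(5 + P)) = -7 + (-2*P + 2*P/(5 + P)) = -7 - 2*P + 2*P/(5 + P))
(9417 + k(183)) + (-10304/14941 - 916/1774) = (9417 + (-35 - 15*183 - 2*183²)/(5 + 183)) + (-10304/14941 - 916/1774) = (9417 + (-35 - 2745 - 2*33489)/188) + (-10304*1/14941 - 916*1/1774) = (9417 + (-35 - 2745 - 66978)/188) + (-10304/14941 - 458/887) = (9417 + (1/188)*(-69758)) - 15982626/13252667 = (9417 - 34879/94) - 15982626/13252667 = 850319/94 - 15982626/13252667 = 11267492183929/1245750698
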